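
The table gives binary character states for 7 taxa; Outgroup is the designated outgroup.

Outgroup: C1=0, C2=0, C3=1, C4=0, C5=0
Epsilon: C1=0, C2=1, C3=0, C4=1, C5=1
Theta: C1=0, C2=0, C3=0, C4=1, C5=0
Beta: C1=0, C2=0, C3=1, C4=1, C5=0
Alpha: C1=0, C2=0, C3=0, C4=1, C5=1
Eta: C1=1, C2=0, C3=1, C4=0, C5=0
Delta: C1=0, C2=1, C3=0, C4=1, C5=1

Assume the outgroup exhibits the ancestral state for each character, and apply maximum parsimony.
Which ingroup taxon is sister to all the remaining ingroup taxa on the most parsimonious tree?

Eta

Character polarity is set by the outgroup: the derived state is whichever differs from the outgroup's state, so for C3 the derived state is '0', and for the remaining characters it is '1'.
C1 (derived state '1') is unique to Eta (autapomorphy; uninformative for grouping).
C2: derived state '1' in Delta and Epsilon only — synapomorphy for {Delta, Epsilon}.
Only Alpha, Delta, Epsilon, and Theta show the derived state '0' for C3, supporting them as a clade.
Only Alpha, Beta, Delta, Epsilon, and Theta show the derived state '1' for C4, supporting them as a clade.
C5: derived state '1' in Alpha, Delta, and Epsilon only — synapomorphy for {Alpha, Delta, Epsilon}.
Most parsimonious ingroup topology: (((((Epsilon,Delta),Alpha),Theta),Beta),Eta).
Eta is sister to the clade containing all other ingroup taxa, so it is the earliest-diverging (most basal) ingroup lineage.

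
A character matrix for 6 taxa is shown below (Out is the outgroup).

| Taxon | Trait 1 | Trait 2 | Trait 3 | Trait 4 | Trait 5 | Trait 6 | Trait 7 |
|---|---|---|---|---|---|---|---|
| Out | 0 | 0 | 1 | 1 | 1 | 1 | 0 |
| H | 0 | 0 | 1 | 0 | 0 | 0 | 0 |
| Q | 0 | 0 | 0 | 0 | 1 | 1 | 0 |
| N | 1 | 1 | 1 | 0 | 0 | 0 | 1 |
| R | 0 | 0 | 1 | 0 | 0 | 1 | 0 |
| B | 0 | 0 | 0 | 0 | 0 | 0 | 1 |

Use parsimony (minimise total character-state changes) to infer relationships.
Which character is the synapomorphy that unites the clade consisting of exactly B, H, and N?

Character polarity is set by the outgroup: the derived state is whichever differs from the outgroup's state, so for Trait 3, Trait 4, Trait 5, Trait 6 the derived state is '0', and for the remaining characters it is '1'.
Trait 1: derived state '1' in N only — an autapomorphy, so it tells us nothing about relationships among taxa.
Trait 2 (derived state '1') is unique to N (autapomorphy; uninformative for grouping).
Trait 3 (state '0') occurs in B and Q but conflicts with the nesting implied by the other characters — most parsimoniously interpreted as homoplasy.
Trait 4 (derived state '0') is shared by all ingroup taxa — unites the whole ingroup.
Trait 5 (derived state '0') is shared by B, H, N, and R — a synapomorphy uniting that clade.
Only B, H, and N show the derived state '0' for Trait 6, supporting them as a clade.
Only B and N show the derived state '1' for Trait 7, supporting them as a clade.
Most parsimonious ingroup topology: (((H,(N,B)),R),Q).
The clade {B, H, N} is supported by Trait 6: its derived state '0' occurs in exactly those taxa and in no other taxon (including the outgroup).

Trait 6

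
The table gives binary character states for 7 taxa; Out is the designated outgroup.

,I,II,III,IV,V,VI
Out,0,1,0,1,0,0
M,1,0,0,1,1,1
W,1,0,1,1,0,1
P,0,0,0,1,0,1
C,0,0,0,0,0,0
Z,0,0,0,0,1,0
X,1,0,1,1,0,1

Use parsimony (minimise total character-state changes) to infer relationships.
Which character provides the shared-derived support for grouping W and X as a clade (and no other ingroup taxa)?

Character polarity is set by the outgroup: the derived state is whichever differs from the outgroup's state, so for II, IV the derived state is '0', and for the remaining characters it is '1'.
I (derived state '1') is shared by M, W, and X — a synapomorphy uniting that clade.
All ingroup taxa share the derived state '0' for II; it defines the ingroup but does not resolve relationships within it.
III: derived state '1' in W and X only — synapomorphy for {W, X}.
IV: derived state '0' in C and Z only — synapomorphy for {C, Z}.
V (state '1') occurs in M and Z but conflicts with the nesting implied by the other characters — most parsimoniously interpreted as homoplasy.
Only M, P, W, and X show the derived state '1' for VI, supporting them as a clade.
Most parsimonious ingroup topology: (((M,(W,X)),P),(C,Z)).
The clade {W, X} is supported by III: its derived state '1' occurs in exactly those taxa and in no other taxon (including the outgroup).

III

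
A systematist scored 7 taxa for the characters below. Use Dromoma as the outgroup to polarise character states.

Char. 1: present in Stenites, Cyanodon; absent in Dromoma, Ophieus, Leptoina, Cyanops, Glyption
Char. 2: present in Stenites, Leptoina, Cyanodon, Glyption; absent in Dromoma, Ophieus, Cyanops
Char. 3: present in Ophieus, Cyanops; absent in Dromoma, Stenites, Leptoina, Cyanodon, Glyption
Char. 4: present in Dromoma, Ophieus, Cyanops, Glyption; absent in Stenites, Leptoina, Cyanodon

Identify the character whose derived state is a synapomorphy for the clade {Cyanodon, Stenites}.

Char. 1

Character polarity is set by the outgroup: the derived state is whichever differs from the outgroup's state, so for Char. 4 the derived state is 'absent', and for the remaining characters it is 'present'.
Char. 1: derived state 'present' in Cyanodon and Stenites only — synapomorphy for {Cyanodon, Stenites}.
Only Cyanodon, Glyption, Leptoina, and Stenites show the derived state 'present' for Char. 2, supporting them as a clade.
Char. 3: derived state 'present' in Cyanops and Ophieus only — synapomorphy for {Cyanops, Ophieus}.
Char. 4: derived state 'absent' in Cyanodon, Leptoina, and Stenites only — synapomorphy for {Cyanodon, Leptoina, Stenites}.
Most parsimonious ingroup topology: ((((Stenites,Cyanodon),Leptoina),Glyption),(Ophieus,Cyanops)).
The clade {Cyanodon, Stenites} is supported by Char. 1: its derived state 'present' occurs in exactly those taxa and in no other taxon (including the outgroup).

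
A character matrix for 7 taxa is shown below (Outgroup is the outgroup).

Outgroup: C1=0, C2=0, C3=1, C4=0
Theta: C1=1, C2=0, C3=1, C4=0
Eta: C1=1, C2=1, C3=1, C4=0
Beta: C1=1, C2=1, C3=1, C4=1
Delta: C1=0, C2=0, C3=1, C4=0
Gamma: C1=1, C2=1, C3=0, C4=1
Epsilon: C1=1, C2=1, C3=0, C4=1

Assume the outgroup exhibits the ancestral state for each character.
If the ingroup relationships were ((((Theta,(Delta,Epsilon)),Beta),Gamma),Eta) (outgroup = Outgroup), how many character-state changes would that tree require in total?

10

Map each character onto ((((Theta,(Delta,Epsilon)),Beta),Gamma),Eta) (rooted by Outgroup) and count the minimum state changes it requires (Fitch parsimony):
C1: 2; C2: 3; C3: 2; C4: 3.
Total tree length = 10.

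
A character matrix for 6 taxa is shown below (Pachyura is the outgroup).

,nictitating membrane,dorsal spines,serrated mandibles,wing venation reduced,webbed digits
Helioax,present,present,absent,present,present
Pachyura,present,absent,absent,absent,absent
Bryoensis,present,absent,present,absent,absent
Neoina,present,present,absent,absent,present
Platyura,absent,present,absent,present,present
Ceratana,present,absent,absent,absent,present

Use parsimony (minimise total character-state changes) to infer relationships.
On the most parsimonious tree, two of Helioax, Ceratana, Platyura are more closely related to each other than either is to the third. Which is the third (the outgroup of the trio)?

Ceratana

Character polarity is set by the outgroup: the derived state is whichever differs from the outgroup's state, so for nictitating membrane the derived state is 'absent', and for the remaining characters it is 'present'.
nictitating membrane: derived state 'absent' in Platyura only — an autapomorphy, so it tells us nothing about relationships among taxa.
dorsal spines (derived state 'present') is shared by Helioax, Neoina, and Platyura — a synapomorphy uniting that clade.
serrated mandibles (derived state 'present') is unique to Bryoensis (autapomorphy; uninformative for grouping).
Only Helioax and Platyura show the derived state 'present' for wing venation reduced, supporting them as a clade.
webbed digits (derived state 'present') is shared by Ceratana, Helioax, Neoina, and Platyura — a synapomorphy uniting that clade.
Most parsimonious ingroup topology: ((((Helioax,Platyura),Neoina),Ceratana),Bryoensis).
Platyura and Helioax share a more recent common ancestor with each other than either does with Ceratana, so Ceratana is the least closely related of the three.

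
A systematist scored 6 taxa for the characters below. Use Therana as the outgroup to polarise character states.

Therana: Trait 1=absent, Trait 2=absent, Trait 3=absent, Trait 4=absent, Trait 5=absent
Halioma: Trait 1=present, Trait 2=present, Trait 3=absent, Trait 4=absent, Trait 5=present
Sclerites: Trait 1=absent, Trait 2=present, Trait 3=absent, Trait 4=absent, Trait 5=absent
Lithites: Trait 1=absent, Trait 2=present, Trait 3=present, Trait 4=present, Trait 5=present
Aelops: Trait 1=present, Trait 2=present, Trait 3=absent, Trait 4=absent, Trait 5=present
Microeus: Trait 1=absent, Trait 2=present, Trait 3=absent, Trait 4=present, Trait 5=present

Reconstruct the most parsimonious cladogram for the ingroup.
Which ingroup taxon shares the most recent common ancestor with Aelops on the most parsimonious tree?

Halioma

The outgroup has state 'absent' for every character, so 'present' is the derived state throughout.
Trait 1 (derived state 'present') is shared by Aelops and Halioma — a synapomorphy uniting that clade.
All ingroup taxa share the derived state 'present' for Trait 2; it defines the ingroup but does not resolve relationships within it.
Trait 3 (derived state 'present') is unique to Lithites (autapomorphy; uninformative for grouping).
Only Lithites and Microeus show the derived state 'present' for Trait 4, supporting them as a clade.
Only Aelops, Halioma, Lithites, and Microeus show the derived state 'present' for Trait 5, supporting them as a clade.
Most parsimonious ingroup topology: (((Halioma,Aelops),(Lithites,Microeus)),Sclerites).
Aelops and Halioma form a cherry on this tree, so they are sister taxa.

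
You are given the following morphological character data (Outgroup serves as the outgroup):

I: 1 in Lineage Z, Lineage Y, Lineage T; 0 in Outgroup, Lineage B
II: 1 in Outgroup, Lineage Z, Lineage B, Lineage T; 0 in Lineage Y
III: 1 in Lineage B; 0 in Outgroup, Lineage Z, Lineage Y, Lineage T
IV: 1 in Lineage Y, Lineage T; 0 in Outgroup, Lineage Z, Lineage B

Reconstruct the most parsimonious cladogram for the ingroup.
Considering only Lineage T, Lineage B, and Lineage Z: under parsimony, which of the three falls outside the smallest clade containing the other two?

Character polarity is set by the outgroup: the derived state is whichever differs from the outgroup's state, so for II the derived state is '0', and for the remaining characters it is '1'.
I: derived state '1' in Lineage T, Lineage Y, and Lineage Z only — synapomorphy for {Lineage T, Lineage Y, Lineage Z}.
II: derived state '0' in Lineage Y only — an autapomorphy, so it tells us nothing about relationships among taxa.
III: derived state '1' in Lineage B only — an autapomorphy, so it tells us nothing about relationships among taxa.
IV (derived state '1') is shared by Lineage T and Lineage Y — a synapomorphy uniting that clade.
Most parsimonious ingroup topology: ((Lineage Z,(Lineage Y,Lineage T)),Lineage B).
Lineage T and Lineage Z share a more recent common ancestor with each other than either does with Lineage B, so Lineage B is the least closely related of the three.

Lineage B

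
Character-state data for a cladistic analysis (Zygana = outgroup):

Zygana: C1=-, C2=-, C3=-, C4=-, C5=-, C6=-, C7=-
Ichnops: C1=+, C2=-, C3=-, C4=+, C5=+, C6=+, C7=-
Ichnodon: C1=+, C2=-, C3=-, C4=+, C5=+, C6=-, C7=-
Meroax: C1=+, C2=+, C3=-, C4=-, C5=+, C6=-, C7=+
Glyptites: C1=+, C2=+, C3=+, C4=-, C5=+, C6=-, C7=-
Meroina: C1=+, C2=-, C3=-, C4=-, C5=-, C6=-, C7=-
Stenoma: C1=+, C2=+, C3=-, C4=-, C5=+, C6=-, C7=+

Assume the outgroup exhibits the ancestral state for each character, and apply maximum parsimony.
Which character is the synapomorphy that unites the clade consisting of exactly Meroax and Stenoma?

C7

The outgroup has state '-' for every character, so '+' is the derived state throughout.
C1 (derived state '+') is shared by all ingroup taxa — unites the whole ingroup.
C2 (derived state '+') is shared by Glyptites, Meroax, and Stenoma — a synapomorphy uniting that clade.
C3: derived state '+' in Glyptites only — an autapomorphy, so it tells us nothing about relationships among taxa.
C4: derived state '+' in Ichnodon and Ichnops only — synapomorphy for {Ichnodon, Ichnops}.
C5: derived state '+' in Glyptites, Ichnodon, Ichnops, Meroax, and Stenoma only — synapomorphy for {Glyptites, Ichnodon, Ichnops, Meroax, Stenoma}.
C6 (derived state '+') is unique to Ichnops (autapomorphy; uninformative for grouping).
C7: derived state '+' in Meroax and Stenoma only — synapomorphy for {Meroax, Stenoma}.
Most parsimonious ingroup topology: (((Ichnops,Ichnodon),((Meroax,Stenoma),Glyptites)),Meroina).
The clade {Meroax, Stenoma} is supported by C7: its derived state '+' occurs in exactly those taxa and in no other taxon (including the outgroup).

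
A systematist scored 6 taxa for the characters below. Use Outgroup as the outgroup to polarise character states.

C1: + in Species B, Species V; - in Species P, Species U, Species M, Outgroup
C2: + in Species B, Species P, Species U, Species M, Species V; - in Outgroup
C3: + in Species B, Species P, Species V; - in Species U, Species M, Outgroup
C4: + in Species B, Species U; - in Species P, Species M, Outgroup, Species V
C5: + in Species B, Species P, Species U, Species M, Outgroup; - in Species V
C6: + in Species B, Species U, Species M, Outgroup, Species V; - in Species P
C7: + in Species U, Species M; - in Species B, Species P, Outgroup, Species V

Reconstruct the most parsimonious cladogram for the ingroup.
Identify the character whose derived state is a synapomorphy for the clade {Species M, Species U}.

Character polarity is set by the outgroup: the derived state is whichever differs from the outgroup's state, so for C5, C6 the derived state is '-', and for the remaining characters it is '+'.
C1 (derived state '+') is shared by Species B and Species V — a synapomorphy uniting that clade.
C2 (derived state '+') is shared by all ingroup taxa — unites the whole ingroup.
C3 (derived state '+') is shared by Species B, Species P, and Species V — a synapomorphy uniting that clade.
C4 (state '+') occurs in Species B and Species U but conflicts with the nesting implied by the other characters — most parsimoniously interpreted as homoplasy.
C5 (derived state '-') is unique to Species V (autapomorphy; uninformative for grouping).
C6 (derived state '-') is unique to Species P (autapomorphy; uninformative for grouping).
C7: derived state '+' in Species M and Species U only — synapomorphy for {Species M, Species U}.
Most parsimonious ingroup topology: ((Species M,Species U),((Species V,Species B),Species P)).
The clade {Species M, Species U} is supported by C7: its derived state '+' occurs in exactly those taxa and in no other taxon (including the outgroup).

C7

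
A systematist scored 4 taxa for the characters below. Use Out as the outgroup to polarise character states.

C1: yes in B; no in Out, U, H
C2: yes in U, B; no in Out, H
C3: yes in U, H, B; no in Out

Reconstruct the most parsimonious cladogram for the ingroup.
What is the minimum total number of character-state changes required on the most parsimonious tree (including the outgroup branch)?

3

The outgroup has state 'no' for every character, so 'yes' is the derived state throughout.
C1 (derived state 'yes') is unique to B (autapomorphy; uninformative for grouping).
C2 (derived state 'yes') is shared by B and U — a synapomorphy uniting that clade.
All ingroup taxa share the derived state 'yes' for C3; it defines the ingroup but does not resolve relationships within it.
Most parsimonious ingroup topology: ((U,B),H).
Changes per character on this tree: C1: 1; C2: 1; C3: 1.
Total = 3.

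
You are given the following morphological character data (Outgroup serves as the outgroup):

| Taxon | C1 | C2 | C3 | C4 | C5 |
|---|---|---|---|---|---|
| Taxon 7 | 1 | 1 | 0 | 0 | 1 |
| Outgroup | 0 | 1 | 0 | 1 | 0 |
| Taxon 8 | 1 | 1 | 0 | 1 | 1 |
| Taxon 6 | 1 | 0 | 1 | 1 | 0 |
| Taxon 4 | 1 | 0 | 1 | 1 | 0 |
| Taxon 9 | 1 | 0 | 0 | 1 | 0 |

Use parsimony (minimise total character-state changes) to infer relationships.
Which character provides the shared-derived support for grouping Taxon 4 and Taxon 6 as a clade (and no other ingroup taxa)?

C3

Character polarity is set by the outgroup: the derived state is whichever differs from the outgroup's state, so for C2, C4 the derived state is '0', and for the remaining characters it is '1'.
C1 (derived state '1') is shared by all ingroup taxa — unites the whole ingroup.
C2: derived state '0' in Taxon 4, Taxon 6, and Taxon 9 only — synapomorphy for {Taxon 4, Taxon 6, Taxon 9}.
C3 (derived state '1') is shared by Taxon 4 and Taxon 6 — a synapomorphy uniting that clade.
C4 (derived state '0') is unique to Taxon 7 (autapomorphy; uninformative for grouping).
C5: derived state '1' in Taxon 7 and Taxon 8 only — synapomorphy for {Taxon 7, Taxon 8}.
Most parsimonious ingroup topology: ((Taxon 8,Taxon 7),((Taxon 4,Taxon 6),Taxon 9)).
The clade {Taxon 4, Taxon 6} is supported by C3: its derived state '1' occurs in exactly those taxa and in no other taxon (including the outgroup).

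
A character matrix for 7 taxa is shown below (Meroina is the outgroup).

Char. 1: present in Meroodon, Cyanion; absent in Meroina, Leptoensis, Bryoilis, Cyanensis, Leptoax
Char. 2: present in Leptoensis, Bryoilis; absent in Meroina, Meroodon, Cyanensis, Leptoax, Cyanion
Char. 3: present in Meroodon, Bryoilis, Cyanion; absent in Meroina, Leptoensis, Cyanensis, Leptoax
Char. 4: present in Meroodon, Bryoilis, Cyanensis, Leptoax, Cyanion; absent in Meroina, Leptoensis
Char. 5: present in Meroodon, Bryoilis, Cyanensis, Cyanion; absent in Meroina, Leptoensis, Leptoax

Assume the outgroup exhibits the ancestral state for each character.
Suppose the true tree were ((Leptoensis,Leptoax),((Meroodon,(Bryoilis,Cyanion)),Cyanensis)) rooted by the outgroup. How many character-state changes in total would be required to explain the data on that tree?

Map each character onto ((Leptoensis,Leptoax),((Meroodon,(Bryoilis,Cyanion)),Cyanensis)) (rooted by Meroina) and count the minimum state changes it requires (Fitch parsimony):
Char. 1: 2; Char. 2: 2; Char. 3: 1; Char. 4: 2; Char. 5: 1.
Total tree length = 8.

8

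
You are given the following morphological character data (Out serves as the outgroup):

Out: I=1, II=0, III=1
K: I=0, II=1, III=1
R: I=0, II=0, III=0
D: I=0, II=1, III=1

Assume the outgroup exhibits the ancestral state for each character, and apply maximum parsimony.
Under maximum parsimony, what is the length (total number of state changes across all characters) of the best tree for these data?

Character polarity is set by the outgroup: the derived state is whichever differs from the outgroup's state, so for I, III the derived state is '0', and for the remaining characters it is '1'.
All ingroup taxa share the derived state '0' for I; it defines the ingroup but does not resolve relationships within it.
II (derived state '1') is shared by D and K — a synapomorphy uniting that clade.
III: derived state '0' in R only — an autapomorphy, so it tells us nothing about relationships among taxa.
Most parsimonious ingroup topology: ((K,D),R).
Changes per character on this tree: I: 1; II: 1; III: 1.
Total = 3.

3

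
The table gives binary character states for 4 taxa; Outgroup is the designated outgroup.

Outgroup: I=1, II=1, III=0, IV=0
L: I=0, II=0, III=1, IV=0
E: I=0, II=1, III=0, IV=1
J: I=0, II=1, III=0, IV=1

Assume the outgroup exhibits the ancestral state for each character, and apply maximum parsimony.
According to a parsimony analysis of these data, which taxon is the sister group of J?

E

Character polarity is set by the outgroup: the derived state is whichever differs from the outgroup's state, so for I, II the derived state is '0', and for the remaining characters it is '1'.
All ingroup taxa share the derived state '0' for I; it defines the ingroup but does not resolve relationships within it.
II: derived state '0' in L only — an autapomorphy, so it tells us nothing about relationships among taxa.
III (derived state '1') is unique to L (autapomorphy; uninformative for grouping).
IV: derived state '1' in E and J only — synapomorphy for {E, J}.
Most parsimonious ingroup topology: (L,(J,E)).
J and E form a cherry on this tree, so they are sister taxa.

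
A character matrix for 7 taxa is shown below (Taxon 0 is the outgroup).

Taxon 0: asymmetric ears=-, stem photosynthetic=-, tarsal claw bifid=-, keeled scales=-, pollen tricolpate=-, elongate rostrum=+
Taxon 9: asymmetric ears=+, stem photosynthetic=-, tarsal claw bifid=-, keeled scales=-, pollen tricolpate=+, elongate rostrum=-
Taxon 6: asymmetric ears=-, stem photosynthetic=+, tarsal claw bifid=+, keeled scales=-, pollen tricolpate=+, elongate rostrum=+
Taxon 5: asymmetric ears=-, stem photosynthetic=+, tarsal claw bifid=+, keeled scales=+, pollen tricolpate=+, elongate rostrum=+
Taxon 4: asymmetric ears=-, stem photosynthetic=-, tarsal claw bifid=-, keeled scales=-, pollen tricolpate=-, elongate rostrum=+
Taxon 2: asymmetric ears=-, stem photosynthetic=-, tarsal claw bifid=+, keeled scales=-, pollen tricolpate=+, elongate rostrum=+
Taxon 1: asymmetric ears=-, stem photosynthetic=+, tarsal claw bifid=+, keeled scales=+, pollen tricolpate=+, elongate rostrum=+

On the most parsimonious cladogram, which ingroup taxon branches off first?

Character polarity is set by the outgroup: the derived state is whichever differs from the outgroup's state, so for elongate rostrum the derived state is '-', and for the remaining characters it is '+'.
asymmetric ears: derived state '+' in Taxon 9 only — an autapomorphy, so it tells us nothing about relationships among taxa.
Only Taxon 1, Taxon 5, and Taxon 6 show the derived state '+' for stem photosynthetic, supporting them as a clade.
tarsal claw bifid (derived state '+') is shared by Taxon 1, Taxon 2, Taxon 5, and Taxon 6 — a synapomorphy uniting that clade.
keeled scales (derived state '+') is shared by Taxon 1 and Taxon 5 — a synapomorphy uniting that clade.
Only Taxon 1, Taxon 2, Taxon 5, Taxon 6, and Taxon 9 show the derived state '+' for pollen tricolpate, supporting them as a clade.
elongate rostrum (derived state '-') is unique to Taxon 9 (autapomorphy; uninformative for grouping).
Most parsimonious ingroup topology: ((Taxon 9,((Taxon 6,(Taxon 5,Taxon 1)),Taxon 2)),Taxon 4).
Taxon 4 is sister to the clade containing all other ingroup taxa, so it is the earliest-diverging (most basal) ingroup lineage.

Taxon 4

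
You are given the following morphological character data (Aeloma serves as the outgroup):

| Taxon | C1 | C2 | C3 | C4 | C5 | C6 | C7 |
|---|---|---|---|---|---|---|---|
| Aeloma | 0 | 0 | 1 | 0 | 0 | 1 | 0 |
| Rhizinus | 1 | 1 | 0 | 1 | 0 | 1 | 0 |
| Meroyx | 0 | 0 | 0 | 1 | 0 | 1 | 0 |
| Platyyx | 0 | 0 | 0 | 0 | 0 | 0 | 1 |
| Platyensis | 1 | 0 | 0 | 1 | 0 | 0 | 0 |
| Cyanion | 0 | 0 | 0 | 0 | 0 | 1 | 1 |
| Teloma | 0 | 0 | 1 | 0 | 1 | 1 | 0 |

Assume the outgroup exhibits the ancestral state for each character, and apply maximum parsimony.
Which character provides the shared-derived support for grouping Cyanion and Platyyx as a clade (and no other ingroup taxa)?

C7

Character polarity is set by the outgroup: the derived state is whichever differs from the outgroup's state, so for C3, C6 the derived state is '0', and for the remaining characters it is '1'.
C1: derived state '1' in Platyensis and Rhizinus only — synapomorphy for {Platyensis, Rhizinus}.
C2: derived state '1' in Rhizinus only — an autapomorphy, so it tells us nothing about relationships among taxa.
Only Cyanion, Meroyx, Platyensis, Platyyx, and Rhizinus show the derived state '0' for C3, supporting them as a clade.
C4: derived state '1' in Meroyx, Platyensis, and Rhizinus only — synapomorphy for {Meroyx, Platyensis, Rhizinus}.
C5: derived state '1' in Teloma only — an autapomorphy, so it tells us nothing about relationships among taxa.
C6 groups Platyensis and Platyyx, which is incompatible with the clades supported by the remaining characters; treating it as convergent (homoplasy) costs fewer steps than any alternative tree.
Only Cyanion and Platyyx show the derived state '1' for C7, supporting them as a clade.
Most parsimonious ingroup topology: ((((Rhizinus,Platyensis),Meroyx),(Platyyx,Cyanion)),Teloma).
The clade {Cyanion, Platyyx} is supported by C7: its derived state '1' occurs in exactly those taxa and in no other taxon (including the outgroup).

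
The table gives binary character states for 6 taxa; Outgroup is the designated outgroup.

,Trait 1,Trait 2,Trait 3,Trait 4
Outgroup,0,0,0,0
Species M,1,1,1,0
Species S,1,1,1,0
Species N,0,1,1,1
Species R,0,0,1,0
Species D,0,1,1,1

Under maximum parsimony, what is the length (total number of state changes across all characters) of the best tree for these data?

4

The outgroup has state '0' for every character, so '1' is the derived state throughout.
Only Species M and Species S show the derived state '1' for Trait 1, supporting them as a clade.
Trait 2 (derived state '1') is shared by Species D, Species M, Species N, and Species S — a synapomorphy uniting that clade.
All ingroup taxa share the derived state '1' for Trait 3; it defines the ingroup but does not resolve relationships within it.
Trait 4: derived state '1' in Species D and Species N only — synapomorphy for {Species D, Species N}.
Most parsimonious ingroup topology: (((Species N,Species D),(Species S,Species M)),Species R).
Changes per character on this tree: Trait 1: 1; Trait 2: 1; Trait 3: 1; Trait 4: 1.
Total = 4.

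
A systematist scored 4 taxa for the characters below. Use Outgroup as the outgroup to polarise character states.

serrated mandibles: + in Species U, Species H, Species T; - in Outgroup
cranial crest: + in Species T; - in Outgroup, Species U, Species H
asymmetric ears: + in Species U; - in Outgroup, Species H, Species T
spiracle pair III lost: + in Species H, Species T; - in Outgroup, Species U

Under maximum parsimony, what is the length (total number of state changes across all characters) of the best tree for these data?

The outgroup has state '-' for every character, so '+' is the derived state throughout.
serrated mandibles (derived state '+') is shared by all ingroup taxa — unites the whole ingroup.
cranial crest (derived state '+') is unique to Species T (autapomorphy; uninformative for grouping).
asymmetric ears (derived state '+') is unique to Species U (autapomorphy; uninformative for grouping).
Only Species H and Species T show the derived state '+' for spiracle pair III lost, supporting them as a clade.
Most parsimonious ingroup topology: (Species U,(Species H,Species T)).
Changes per character on this tree: serrated mandibles: 1; cranial crest: 1; asymmetric ears: 1; spiracle pair III lost: 1.
Total = 4.

4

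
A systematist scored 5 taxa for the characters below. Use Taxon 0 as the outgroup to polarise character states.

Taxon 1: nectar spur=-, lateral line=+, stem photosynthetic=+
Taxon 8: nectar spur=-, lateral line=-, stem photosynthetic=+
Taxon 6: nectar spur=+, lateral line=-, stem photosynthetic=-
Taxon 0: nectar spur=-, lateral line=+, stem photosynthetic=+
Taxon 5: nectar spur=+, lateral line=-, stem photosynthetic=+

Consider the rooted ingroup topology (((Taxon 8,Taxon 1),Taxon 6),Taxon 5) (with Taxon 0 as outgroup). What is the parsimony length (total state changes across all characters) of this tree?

5

Map each character onto (((Taxon 8,Taxon 1),Taxon 6),Taxon 5) (rooted by Taxon 0) and count the minimum state changes it requires (Fitch parsimony):
nectar spur: 2; lateral line: 2; stem photosynthetic: 1.
Total tree length = 5.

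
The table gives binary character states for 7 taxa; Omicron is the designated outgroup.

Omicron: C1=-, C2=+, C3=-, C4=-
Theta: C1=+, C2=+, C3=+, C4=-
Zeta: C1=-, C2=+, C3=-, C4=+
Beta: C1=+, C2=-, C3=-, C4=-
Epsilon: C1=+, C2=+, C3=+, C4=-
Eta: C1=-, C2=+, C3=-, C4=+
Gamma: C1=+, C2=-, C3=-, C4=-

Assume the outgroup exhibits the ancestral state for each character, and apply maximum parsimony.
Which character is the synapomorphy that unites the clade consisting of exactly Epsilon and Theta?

C3

Character polarity is set by the outgroup: the derived state is whichever differs from the outgroup's state, so for C2 the derived state is '-', and for the remaining characters it is '+'.
C1 (derived state '+') is shared by Beta, Epsilon, Gamma, and Theta — a synapomorphy uniting that clade.
Only Beta and Gamma show the derived state '-' for C2, supporting them as a clade.
Only Epsilon and Theta show the derived state '+' for C3, supporting them as a clade.
Only Eta and Zeta show the derived state '+' for C4, supporting them as a clade.
Most parsimonious ingroup topology: (((Theta,Epsilon),(Beta,Gamma)),(Zeta,Eta)).
The clade {Epsilon, Theta} is supported by C3: its derived state '+' occurs in exactly those taxa and in no other taxon (including the outgroup).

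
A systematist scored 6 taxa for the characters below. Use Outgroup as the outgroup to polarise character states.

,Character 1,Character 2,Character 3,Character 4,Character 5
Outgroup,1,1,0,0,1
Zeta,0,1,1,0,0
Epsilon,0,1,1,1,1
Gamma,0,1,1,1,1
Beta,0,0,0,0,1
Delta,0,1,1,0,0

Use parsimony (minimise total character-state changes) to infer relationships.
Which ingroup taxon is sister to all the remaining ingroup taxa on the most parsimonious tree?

Beta

Character polarity is set by the outgroup: the derived state is whichever differs from the outgroup's state, so for Character 1, Character 2, Character 5 the derived state is '0', and for the remaining characters it is '1'.
Character 1 (derived state '0') is shared by all ingroup taxa — unites the whole ingroup.
Character 2: derived state '0' in Beta only — an autapomorphy, so it tells us nothing about relationships among taxa.
Character 3 (derived state '1') is shared by Delta, Epsilon, Gamma, and Zeta — a synapomorphy uniting that clade.
Only Epsilon and Gamma show the derived state '1' for Character 4, supporting them as a clade.
Character 5 (derived state '0') is shared by Delta and Zeta — a synapomorphy uniting that clade.
Most parsimonious ingroup topology: (((Zeta,Delta),(Epsilon,Gamma)),Beta).
Beta is sister to the clade containing all other ingroup taxa, so it is the earliest-diverging (most basal) ingroup lineage.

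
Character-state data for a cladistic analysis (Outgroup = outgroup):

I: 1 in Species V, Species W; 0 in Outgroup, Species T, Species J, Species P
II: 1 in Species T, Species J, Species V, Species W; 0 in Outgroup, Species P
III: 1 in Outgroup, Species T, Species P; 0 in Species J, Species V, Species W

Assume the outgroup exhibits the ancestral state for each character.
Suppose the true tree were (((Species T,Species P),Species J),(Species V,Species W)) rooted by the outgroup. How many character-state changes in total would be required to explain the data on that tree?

Map each character onto (((Species T,Species P),Species J),(Species V,Species W)) (rooted by Outgroup) and count the minimum state changes it requires (Fitch parsimony):
I: 1; II: 2; III: 2.
Total tree length = 5.

5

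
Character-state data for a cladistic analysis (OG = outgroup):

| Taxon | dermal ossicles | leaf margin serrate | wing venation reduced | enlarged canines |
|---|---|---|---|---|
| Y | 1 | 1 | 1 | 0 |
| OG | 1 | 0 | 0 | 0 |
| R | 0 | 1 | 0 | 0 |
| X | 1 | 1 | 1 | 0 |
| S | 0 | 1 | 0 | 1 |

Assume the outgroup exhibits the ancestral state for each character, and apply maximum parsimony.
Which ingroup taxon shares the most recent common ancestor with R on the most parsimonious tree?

S

Character polarity is set by the outgroup: the derived state is whichever differs from the outgroup's state, so for dermal ossicles the derived state is '0', and for the remaining characters it is '1'.
dermal ossicles: derived state '0' in R and S only — synapomorphy for {R, S}.
All ingroup taxa share the derived state '1' for leaf margin serrate; it defines the ingroup but does not resolve relationships within it.
Only X and Y show the derived state '1' for wing venation reduced, supporting them as a clade.
enlarged canines: derived state '1' in S only — an autapomorphy, so it tells us nothing about relationships among taxa.
Most parsimonious ingroup topology: ((S,R),(Y,X)).
R and S form a cherry on this tree, so they are sister taxa.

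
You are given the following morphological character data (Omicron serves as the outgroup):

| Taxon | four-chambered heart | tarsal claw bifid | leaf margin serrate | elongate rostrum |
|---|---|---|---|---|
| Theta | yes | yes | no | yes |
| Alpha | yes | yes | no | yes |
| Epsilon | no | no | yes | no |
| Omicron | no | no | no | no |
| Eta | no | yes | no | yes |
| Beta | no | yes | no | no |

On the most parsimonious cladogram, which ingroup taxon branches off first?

The outgroup has state 'no' for every character, so 'yes' is the derived state throughout.
four-chambered heart (derived state 'yes') is shared by Alpha and Theta — a synapomorphy uniting that clade.
Only Alpha, Beta, Eta, and Theta show the derived state 'yes' for tarsal claw bifid, supporting them as a clade.
leaf margin serrate: derived state 'yes' in Epsilon only — an autapomorphy, so it tells us nothing about relationships among taxa.
elongate rostrum (derived state 'yes') is shared by Alpha, Eta, and Theta — a synapomorphy uniting that clade.
Most parsimonious ingroup topology: (((Eta,(Theta,Alpha)),Beta),Epsilon).
Epsilon is sister to the clade containing all other ingroup taxa, so it is the earliest-diverging (most basal) ingroup lineage.

Epsilon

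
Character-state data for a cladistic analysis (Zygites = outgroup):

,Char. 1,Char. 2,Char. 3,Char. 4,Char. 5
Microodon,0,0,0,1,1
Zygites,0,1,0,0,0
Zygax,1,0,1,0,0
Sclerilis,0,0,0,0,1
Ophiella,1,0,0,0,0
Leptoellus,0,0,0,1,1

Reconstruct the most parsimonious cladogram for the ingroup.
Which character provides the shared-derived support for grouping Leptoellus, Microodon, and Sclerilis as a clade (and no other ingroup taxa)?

Char. 5

Character polarity is set by the outgroup: the derived state is whichever differs from the outgroup's state, so for Char. 2 the derived state is '0', and for the remaining characters it is '1'.
Only Ophiella and Zygax show the derived state '1' for Char. 1, supporting them as a clade.
All ingroup taxa share the derived state '0' for Char. 2; it defines the ingroup but does not resolve relationships within it.
Char. 3: derived state '1' in Zygax only — an autapomorphy, so it tells us nothing about relationships among taxa.
Char. 4 (derived state '1') is shared by Leptoellus and Microodon — a synapomorphy uniting that clade.
Only Leptoellus, Microodon, and Sclerilis show the derived state '1' for Char. 5, supporting them as a clade.
Most parsimonious ingroup topology: (((Leptoellus,Microodon),Sclerilis),(Ophiella,Zygax)).
The clade {Leptoellus, Microodon, Sclerilis} is supported by Char. 5: its derived state '1' occurs in exactly those taxa and in no other taxon (including the outgroup).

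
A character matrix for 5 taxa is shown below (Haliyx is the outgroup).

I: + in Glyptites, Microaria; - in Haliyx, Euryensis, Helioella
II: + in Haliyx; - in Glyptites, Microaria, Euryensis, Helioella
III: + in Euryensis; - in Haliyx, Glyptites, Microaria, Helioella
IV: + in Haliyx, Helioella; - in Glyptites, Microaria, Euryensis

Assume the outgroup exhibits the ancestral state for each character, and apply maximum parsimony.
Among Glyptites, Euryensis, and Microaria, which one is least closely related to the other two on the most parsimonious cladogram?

Character polarity is set by the outgroup: the derived state is whichever differs from the outgroup's state, so for II, IV the derived state is '-', and for the remaining characters it is '+'.
Only Glyptites and Microaria show the derived state '+' for I, supporting them as a clade.
All ingroup taxa share the derived state '-' for II; it defines the ingroup but does not resolve relationships within it.
III (derived state '+') is unique to Euryensis (autapomorphy; uninformative for grouping).
IV: derived state '-' in Euryensis, Glyptites, and Microaria only — synapomorphy for {Euryensis, Glyptites, Microaria}.
Most parsimonious ingroup topology: (((Glyptites,Microaria),Euryensis),Helioella).
Microaria and Glyptites share a more recent common ancestor with each other than either does with Euryensis, so Euryensis is the least closely related of the three.

Euryensis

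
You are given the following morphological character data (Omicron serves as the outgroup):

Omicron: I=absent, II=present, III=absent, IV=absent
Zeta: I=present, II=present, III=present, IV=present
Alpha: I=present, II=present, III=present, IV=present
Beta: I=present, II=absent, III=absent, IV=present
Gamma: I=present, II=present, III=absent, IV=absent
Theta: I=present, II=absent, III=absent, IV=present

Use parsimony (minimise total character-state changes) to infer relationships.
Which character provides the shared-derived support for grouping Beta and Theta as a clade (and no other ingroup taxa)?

II

Character polarity is set by the outgroup: the derived state is whichever differs from the outgroup's state, so for II the derived state is 'absent', and for the remaining characters it is 'present'.
I (derived state 'present') is shared by all ingroup taxa — unites the whole ingroup.
II (derived state 'absent') is shared by Beta and Theta — a synapomorphy uniting that clade.
Only Alpha and Zeta show the derived state 'present' for III, supporting them as a clade.
Only Alpha, Beta, Theta, and Zeta show the derived state 'present' for IV, supporting them as a clade.
Most parsimonious ingroup topology: (((Zeta,Alpha),(Beta,Theta)),Gamma).
The clade {Beta, Theta} is supported by II: its derived state 'absent' occurs in exactly those taxa and in no other taxon (including the outgroup).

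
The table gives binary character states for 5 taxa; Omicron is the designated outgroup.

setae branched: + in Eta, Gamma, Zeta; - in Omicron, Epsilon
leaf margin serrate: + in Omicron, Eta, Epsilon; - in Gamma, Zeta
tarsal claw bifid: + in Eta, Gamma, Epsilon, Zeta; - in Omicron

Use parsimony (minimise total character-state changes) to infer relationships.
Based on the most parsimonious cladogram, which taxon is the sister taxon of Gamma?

Character polarity is set by the outgroup: the derived state is whichever differs from the outgroup's state, so for leaf margin serrate the derived state is '-', and for the remaining characters it is '+'.
setae branched (derived state '+') is shared by Eta, Gamma, and Zeta — a synapomorphy uniting that clade.
leaf margin serrate (derived state '-') is shared by Gamma and Zeta — a synapomorphy uniting that clade.
All ingroup taxa share the derived state '+' for tarsal claw bifid; it defines the ingroup but does not resolve relationships within it.
Most parsimonious ingroup topology: ((Eta,(Gamma,Zeta)),Epsilon).
Gamma and Zeta form a cherry on this tree, so they are sister taxa.

Zeta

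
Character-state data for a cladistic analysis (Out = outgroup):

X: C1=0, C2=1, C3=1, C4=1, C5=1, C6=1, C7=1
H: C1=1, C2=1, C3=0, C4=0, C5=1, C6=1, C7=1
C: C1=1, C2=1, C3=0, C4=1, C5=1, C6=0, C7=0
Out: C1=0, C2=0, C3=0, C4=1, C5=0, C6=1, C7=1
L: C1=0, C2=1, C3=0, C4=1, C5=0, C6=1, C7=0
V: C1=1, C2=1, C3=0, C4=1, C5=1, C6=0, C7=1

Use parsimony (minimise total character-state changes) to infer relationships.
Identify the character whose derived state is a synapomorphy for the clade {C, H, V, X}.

Character polarity is set by the outgroup: the derived state is whichever differs from the outgroup's state, so for C4, C6, C7 the derived state is '0', and for the remaining characters it is '1'.
C1: derived state '1' in C, H, and V only — synapomorphy for {C, H, V}.
C2 (derived state '1') is shared by all ingroup taxa — unites the whole ingroup.
C3 (derived state '1') is unique to X (autapomorphy; uninformative for grouping).
C4: derived state '0' in H only — an autapomorphy, so it tells us nothing about relationships among taxa.
C5 (derived state '1') is shared by C, H, V, and X — a synapomorphy uniting that clade.
Only C and V show the derived state '0' for C6, supporting them as a clade.
C7 (state '0') occurs in C and L but conflicts with the nesting implied by the other characters — most parsimoniously interpreted as homoplasy.
Most parsimonious ingroup topology: (((H,(V,C)),X),L).
The clade {C, H, V, X} is supported by C5: its derived state '1' occurs in exactly those taxa and in no other taxon (including the outgroup).

C5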